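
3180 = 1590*2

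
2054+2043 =4097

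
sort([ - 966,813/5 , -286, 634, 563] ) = [ - 966,-286,813/5,563,634 ]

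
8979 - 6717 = 2262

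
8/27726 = 4/13863 = 0.00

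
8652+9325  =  17977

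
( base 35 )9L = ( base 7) 660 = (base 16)150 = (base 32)ag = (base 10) 336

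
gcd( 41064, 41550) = 6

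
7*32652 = 228564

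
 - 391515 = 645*( - 607 ) 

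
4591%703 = 373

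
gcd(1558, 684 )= 38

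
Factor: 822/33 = 274/11 = 2^1 * 11^(-1) * 137^1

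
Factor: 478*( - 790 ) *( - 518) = 195607160=2^3 *5^1*7^1*37^1 * 79^1*239^1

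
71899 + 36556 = 108455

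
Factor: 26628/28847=2^2*3^1*13^( - 1 ) = 12/13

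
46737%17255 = 12227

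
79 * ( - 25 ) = - 1975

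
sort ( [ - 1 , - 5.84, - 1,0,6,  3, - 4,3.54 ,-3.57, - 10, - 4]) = [ - 10, - 5.84,  -  4,-4, - 3.57,-1 ,-1,  0,3,3.54,6 ] 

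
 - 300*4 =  - 1200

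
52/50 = 1 + 1/25 = 1.04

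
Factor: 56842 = 2^1 * 97^1*293^1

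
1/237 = 1/237=0.00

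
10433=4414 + 6019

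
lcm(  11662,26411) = 897974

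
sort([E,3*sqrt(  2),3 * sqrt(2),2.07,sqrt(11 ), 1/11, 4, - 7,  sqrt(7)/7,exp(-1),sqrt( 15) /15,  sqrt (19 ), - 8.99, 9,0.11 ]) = [-8.99, - 7 , 1/11 , 0.11, sqrt(15 ) /15,exp( -1) , sqrt( 7)/7,  2.07,E , sqrt( 11),4, 3*sqrt(2), 3*sqrt( 2), sqrt( 19 ),9]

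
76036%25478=25080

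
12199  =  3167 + 9032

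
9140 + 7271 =16411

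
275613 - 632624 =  - 357011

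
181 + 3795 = 3976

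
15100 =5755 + 9345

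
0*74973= 0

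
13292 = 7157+6135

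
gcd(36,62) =2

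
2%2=0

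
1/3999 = 1/3999=0.00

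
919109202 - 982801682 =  - 63692480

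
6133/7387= 6133/7387 = 0.83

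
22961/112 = 22961/112 = 205.01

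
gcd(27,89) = 1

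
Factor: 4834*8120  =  2^4*5^1*7^1*29^1 * 2417^1 =39252080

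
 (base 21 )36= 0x45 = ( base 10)69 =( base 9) 76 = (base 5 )234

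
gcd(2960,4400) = 80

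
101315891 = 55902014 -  - 45413877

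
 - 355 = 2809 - 3164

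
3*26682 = 80046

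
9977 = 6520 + 3457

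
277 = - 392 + 669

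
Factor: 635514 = 2^1*3^1*11^1*9629^1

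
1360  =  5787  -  4427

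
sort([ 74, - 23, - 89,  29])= [-89, - 23, 29,74 ]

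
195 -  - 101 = 296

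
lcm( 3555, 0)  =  0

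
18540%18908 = 18540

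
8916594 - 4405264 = 4511330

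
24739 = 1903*13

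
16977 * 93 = 1578861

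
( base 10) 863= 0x35f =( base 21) 1K2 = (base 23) 1ec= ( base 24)1bn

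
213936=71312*3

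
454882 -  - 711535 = 1166417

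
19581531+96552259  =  116133790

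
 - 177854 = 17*( - 10462 )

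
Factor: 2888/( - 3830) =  - 2^2*5^( - 1)*19^2 * 383^( - 1 )=- 1444/1915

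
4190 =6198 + -2008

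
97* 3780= 366660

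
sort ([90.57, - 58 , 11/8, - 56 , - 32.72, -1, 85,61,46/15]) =[ - 58 , - 56, - 32.72, - 1, 11/8 , 46/15, 61, 85,90.57]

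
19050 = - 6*( - 3175) 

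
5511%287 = 58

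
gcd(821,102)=1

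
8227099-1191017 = 7036082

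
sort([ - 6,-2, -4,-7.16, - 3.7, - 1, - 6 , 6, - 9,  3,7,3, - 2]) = [ - 9, - 7.16, - 6,-6, - 4 , - 3.7, -2,-2,  -  1 , 3 , 3,6, 7] 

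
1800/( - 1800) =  - 1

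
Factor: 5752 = 2^3*719^1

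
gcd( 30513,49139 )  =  1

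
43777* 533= 23333141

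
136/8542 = 68/4271 =0.02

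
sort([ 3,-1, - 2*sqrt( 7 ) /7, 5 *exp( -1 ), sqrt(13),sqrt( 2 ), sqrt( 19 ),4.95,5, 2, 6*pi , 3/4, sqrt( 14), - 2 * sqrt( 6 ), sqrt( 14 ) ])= [ - 2*sqrt(6),  -  1, - 2*sqrt(7)/7,3/4,sqrt( 2), 5* exp(  -  1), 2,3,sqrt ( 13),sqrt(14), sqrt( 14),  sqrt( 19 ), 4.95, 5, 6*pi]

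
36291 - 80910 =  -44619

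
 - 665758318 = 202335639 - 868093957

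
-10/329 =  - 1  +  319/329 = - 0.03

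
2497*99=247203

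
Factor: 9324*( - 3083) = - 2^2*3^2*7^1*37^1*3083^1 = -  28745892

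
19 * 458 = 8702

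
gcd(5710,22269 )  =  571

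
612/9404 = 153/2351 = 0.07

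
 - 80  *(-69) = 5520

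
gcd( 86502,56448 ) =6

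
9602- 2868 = 6734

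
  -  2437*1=-2437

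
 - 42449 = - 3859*11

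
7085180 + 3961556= 11046736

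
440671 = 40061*11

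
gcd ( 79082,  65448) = 2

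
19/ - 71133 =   -  19/71133 =- 0.00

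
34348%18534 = 15814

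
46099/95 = 485 + 24/95 = 485.25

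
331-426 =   -  95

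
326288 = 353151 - 26863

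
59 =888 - 829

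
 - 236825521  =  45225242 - 282050763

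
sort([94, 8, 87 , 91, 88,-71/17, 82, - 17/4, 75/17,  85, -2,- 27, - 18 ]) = [-27 , - 18, - 17/4, -71/17, - 2, 75/17, 8 , 82, 85, 87,88,  91 , 94] 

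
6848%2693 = 1462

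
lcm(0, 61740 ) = 0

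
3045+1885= 4930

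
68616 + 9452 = 78068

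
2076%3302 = 2076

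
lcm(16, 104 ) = 208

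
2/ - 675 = -2/675 = -  0.00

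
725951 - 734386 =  - 8435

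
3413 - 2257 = 1156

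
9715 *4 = 38860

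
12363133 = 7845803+4517330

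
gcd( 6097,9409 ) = 1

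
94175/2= 47087 + 1/2 = 47087.50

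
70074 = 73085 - 3011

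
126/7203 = 6/343 = 0.02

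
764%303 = 158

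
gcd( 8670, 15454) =2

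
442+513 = 955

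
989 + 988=1977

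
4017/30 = 133 + 9/10 = 133.90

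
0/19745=0 = 0.00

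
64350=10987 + 53363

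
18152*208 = 3775616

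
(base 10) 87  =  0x57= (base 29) 30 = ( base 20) 47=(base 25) 3c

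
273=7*39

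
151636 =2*75818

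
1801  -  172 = 1629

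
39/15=2 + 3/5 = 2.60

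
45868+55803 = 101671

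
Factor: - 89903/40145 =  - 5^( - 1)*7^( - 1)*11^2 * 31^( - 1)*37^( - 1 ) * 743^1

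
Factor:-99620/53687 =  - 2^2*5^1*17^1*37^( - 1)*293^1 * 1451^( -1)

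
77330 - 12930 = 64400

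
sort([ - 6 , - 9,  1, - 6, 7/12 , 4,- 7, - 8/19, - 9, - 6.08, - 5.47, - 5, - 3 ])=[- 9,- 9,-7,-6.08,- 6,-6,-5.47,-5, - 3, - 8/19,7/12,1, 4]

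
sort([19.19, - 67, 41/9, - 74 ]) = [-74,-67,41/9,19.19 ]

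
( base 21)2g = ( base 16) 3a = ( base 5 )213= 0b111010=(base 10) 58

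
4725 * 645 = 3047625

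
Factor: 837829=643^1*1303^1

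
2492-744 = 1748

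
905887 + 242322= 1148209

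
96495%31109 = 3168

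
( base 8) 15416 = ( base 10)6926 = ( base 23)D23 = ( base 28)8NA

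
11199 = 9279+1920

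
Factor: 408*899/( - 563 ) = - 2^3*3^1*17^1 * 29^1*31^1*563^( - 1) = - 366792/563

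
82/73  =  1 + 9/73 = 1.12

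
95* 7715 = 732925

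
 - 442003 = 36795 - 478798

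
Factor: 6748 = 2^2*7^1 * 241^1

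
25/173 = 25/173 = 0.14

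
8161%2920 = 2321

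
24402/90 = 271 +2/15 = 271.13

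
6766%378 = 340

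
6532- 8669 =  - 2137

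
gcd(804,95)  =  1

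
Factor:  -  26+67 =41 = 41^1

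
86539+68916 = 155455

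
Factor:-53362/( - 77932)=2^( - 1)*19483^(- 1)*26681^1 = 26681/38966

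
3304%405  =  64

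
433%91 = 69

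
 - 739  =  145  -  884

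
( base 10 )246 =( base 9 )303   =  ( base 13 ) 15C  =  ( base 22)B4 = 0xf6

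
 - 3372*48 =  - 161856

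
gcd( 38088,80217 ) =9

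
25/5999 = 25/5999 = 0.00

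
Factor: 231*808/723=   2^3*7^1*11^1 *101^1*241^( - 1) = 62216/241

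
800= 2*400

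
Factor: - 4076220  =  - 2^2*3^1*5^1*41^1*1657^1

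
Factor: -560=-2^4*5^1 * 7^1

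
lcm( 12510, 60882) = 913230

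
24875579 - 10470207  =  14405372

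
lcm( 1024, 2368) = 37888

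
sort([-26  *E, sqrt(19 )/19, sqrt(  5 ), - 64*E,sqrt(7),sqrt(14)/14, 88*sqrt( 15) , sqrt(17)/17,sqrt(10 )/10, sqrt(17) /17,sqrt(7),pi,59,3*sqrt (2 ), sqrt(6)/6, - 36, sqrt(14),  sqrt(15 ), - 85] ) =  [-64*E,  -  85, - 26*E,-36,sqrt( 19)/19,  sqrt(17)/17, sqrt( 17 ) /17, sqrt (14) /14, sqrt(10)/10,sqrt(6)/6,sqrt(5 ),sqrt( 7),sqrt(7),  pi,sqrt(14 ), sqrt(15),  3*sqrt(2 ),59, 88*sqrt(15 ) ]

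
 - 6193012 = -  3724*1663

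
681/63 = 10 + 17/21 = 10.81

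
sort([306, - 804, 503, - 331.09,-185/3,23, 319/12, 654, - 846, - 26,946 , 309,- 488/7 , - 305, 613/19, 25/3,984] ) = [ - 846, - 804, - 331.09, - 305 ,-488/7, - 185/3, - 26, 25/3, 23,319/12,613/19,306,309, 503,654, 946,984]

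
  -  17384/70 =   -  249 + 23/35 = -248.34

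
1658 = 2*829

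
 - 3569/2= - 3569/2  =  - 1784.50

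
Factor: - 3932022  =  -2^1*3^1*655337^1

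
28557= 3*9519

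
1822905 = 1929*945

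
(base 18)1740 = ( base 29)9kn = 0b1111111101100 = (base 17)1B4C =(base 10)8172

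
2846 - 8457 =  - 5611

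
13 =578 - 565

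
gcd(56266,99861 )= 1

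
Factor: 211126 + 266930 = 2^3*3^1*19919^1 = 478056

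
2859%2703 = 156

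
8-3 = 5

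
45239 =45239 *1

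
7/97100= 7/97100 = 0.00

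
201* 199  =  39999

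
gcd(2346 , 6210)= 138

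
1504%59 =29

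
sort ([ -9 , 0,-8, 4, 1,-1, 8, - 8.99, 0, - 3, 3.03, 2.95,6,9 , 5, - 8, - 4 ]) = [ - 9, - 8.99, - 8, - 8,-4,-3, - 1 , 0, 0,1, 2.95,3.03, 4, 5, 6 , 8 , 9] 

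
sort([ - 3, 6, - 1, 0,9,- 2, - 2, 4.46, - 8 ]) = [ - 8, - 3, - 2, - 2, - 1,0,4.46, 6, 9] 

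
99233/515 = 192 + 353/515= 192.69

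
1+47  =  48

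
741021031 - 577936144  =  163084887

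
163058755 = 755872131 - 592813376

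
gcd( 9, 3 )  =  3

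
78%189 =78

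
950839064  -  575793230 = 375045834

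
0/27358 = 0 = 0.00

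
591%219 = 153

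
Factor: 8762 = 2^1 * 13^1*337^1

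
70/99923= 70/99923 = 0.00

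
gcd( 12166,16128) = 14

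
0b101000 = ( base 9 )44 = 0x28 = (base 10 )40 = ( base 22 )1I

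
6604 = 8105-1501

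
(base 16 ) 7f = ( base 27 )4j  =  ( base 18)71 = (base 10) 127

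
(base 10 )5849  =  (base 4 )1123121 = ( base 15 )1AEE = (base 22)C1J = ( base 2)1011011011001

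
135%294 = 135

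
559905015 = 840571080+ - 280666065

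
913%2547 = 913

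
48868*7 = 342076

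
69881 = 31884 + 37997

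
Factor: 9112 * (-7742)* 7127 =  - 502774956208 =- 2^4*7^2 * 17^1 *67^1 * 79^1*7127^1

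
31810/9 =3534+4/9 = 3534.44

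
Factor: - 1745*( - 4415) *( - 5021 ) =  - 5^2*349^1*883^1*5021^1 = -  38682662675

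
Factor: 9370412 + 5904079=15274491 = 3^1*401^1*12697^1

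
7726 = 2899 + 4827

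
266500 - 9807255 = -9540755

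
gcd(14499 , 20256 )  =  3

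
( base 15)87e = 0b11101111111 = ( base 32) 1RV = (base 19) 560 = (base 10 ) 1919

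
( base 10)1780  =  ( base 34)1IC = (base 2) 11011110100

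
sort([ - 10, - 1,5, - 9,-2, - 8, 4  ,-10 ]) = [ - 10, - 10, - 9, - 8, - 2,- 1,  4,5 ]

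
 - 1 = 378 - 379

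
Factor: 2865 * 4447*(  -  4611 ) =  - 58747160205 = - 3^2*5^1*29^1* 53^1*191^1*4447^1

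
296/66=4 + 16/33 = 4.48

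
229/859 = 229/859 = 0.27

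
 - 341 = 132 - 473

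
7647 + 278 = 7925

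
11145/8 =11145/8 = 1393.12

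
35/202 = 35/202 =0.17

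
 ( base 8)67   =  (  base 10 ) 55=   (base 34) 1l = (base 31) 1O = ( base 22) 2b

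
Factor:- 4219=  - 4219^1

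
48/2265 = 16/755 = 0.02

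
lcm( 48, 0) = 0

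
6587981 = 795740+5792241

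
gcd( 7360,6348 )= 92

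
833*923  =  768859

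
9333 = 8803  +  530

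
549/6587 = 549/6587=0.08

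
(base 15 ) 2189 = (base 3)100202010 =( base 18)13gc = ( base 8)15700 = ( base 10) 7104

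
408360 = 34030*12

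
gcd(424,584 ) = 8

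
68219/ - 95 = -68219/95 = - 718.09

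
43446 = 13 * 3342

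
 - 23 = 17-40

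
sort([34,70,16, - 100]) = [-100,16 , 34,70]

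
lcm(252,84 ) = 252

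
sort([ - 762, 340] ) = [-762, 340]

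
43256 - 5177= 38079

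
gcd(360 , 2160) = 360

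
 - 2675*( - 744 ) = 1990200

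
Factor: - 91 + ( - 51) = -2^1*71^1 = - 142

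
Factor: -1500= - 2^2*3^1*5^3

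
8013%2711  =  2591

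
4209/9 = 1403/3=467.67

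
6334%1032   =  142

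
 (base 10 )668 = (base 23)161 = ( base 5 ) 10133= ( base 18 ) 212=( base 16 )29c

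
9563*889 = 8501507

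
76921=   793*97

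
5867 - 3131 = 2736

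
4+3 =7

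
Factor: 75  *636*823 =39257100 = 2^2*3^2*5^2 * 53^1*823^1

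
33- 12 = 21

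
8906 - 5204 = 3702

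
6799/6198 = 1+601/6198 =1.10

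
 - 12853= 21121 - 33974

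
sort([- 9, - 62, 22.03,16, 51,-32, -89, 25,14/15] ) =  [ - 89, - 62 ,-32,- 9, 14/15,16,22.03 , 25,51 ]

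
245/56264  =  245/56264 = 0.00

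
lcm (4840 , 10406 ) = 208120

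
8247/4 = 2061 + 3/4 = 2061.75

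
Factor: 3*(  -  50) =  - 2^1*3^1*5^2 = - 150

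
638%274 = 90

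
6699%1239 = 504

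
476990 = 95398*5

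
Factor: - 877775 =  - 5^2 * 35111^1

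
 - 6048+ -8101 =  - 14149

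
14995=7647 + 7348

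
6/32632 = 3/16316 = 0.00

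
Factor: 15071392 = 2^5 * 7^1* 61^1 * 1103^1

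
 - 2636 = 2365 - 5001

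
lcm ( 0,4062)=0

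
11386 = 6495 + 4891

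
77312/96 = 805+1/3  =  805.33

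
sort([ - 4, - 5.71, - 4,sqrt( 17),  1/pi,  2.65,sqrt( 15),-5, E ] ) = [  -  5.71, - 5, - 4, - 4,  1/pi,2.65 , E,  sqrt( 15 ), sqrt( 17 ) ]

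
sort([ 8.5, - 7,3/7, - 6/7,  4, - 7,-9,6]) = [ - 9, - 7, - 7,-6/7,  3/7,4, 6,8.5 ] 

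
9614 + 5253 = 14867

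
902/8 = 112  +  3/4 = 112.75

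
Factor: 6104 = 2^3*7^1*109^1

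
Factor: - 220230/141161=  - 2^1*3^2* 5^1 * 2447^1 * 141161^(-1 )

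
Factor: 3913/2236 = 2^( - 2)* 7^1 = 7/4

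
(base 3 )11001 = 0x6D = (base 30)3J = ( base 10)109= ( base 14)7B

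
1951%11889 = 1951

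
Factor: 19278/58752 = 2^(-6)*3^1*7^1 = 21/64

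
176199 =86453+89746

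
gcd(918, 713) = 1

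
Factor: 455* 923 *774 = 2^1*3^2*5^1*  7^1*13^2*43^1 * 71^1 = 325052910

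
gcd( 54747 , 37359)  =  63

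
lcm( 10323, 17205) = 51615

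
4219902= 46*91737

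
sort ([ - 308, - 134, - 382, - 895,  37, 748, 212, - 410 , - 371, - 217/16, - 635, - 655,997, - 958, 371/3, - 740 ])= [ - 958, - 895, - 740,- 655, - 635, - 410, - 382,-371,-308, - 134, - 217/16 , 37, 371/3, 212,748,997] 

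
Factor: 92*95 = 2^2*5^1 * 19^1 * 23^1 = 8740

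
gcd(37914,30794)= 178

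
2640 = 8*330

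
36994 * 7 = 258958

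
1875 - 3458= - 1583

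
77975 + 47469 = 125444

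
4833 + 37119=41952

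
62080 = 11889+50191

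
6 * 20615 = 123690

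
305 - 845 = -540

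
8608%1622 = 498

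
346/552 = 173/276 =0.63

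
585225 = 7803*75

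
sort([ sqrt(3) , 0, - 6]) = [ - 6,0, sqrt (3)] 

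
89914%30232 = 29450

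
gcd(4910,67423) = 1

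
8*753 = 6024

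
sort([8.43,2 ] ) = [2, 8.43 ] 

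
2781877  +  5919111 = 8700988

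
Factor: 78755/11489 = 5^1*19^1*829^1*11489^( - 1 )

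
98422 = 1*98422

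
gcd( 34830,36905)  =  5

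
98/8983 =98/8983 =0.01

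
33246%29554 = 3692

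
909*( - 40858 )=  - 37139922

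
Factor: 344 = 2^3*43^1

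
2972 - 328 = 2644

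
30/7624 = 15/3812 = 0.00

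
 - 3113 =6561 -9674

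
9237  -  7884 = 1353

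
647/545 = 647/545 = 1.19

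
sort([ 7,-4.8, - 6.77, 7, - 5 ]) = [ -6.77, - 5, - 4.8,7,7] 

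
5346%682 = 572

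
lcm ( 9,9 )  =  9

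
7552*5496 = 41505792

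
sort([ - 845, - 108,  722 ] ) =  [- 845, -108  ,  722 ]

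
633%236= 161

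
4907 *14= 68698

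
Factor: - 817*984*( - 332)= 2^5*3^1*19^1 * 41^1 * 43^1*83^1 = 266904096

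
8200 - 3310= 4890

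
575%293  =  282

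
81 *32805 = 2657205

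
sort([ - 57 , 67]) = [-57, 67 ]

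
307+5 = 312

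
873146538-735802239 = 137344299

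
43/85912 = 43/85912 =0.00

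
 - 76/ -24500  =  19/6125   =  0.00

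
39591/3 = 13197=13197.00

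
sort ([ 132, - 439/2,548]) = [ - 439/2,  132,548]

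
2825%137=85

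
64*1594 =102016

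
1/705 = 1/705 = 0.00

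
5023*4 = 20092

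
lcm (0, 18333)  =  0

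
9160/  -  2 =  - 4580/1= -4580.00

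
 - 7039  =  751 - 7790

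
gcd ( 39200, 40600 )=1400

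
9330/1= 9330 =9330.00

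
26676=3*8892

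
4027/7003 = 4027/7003 = 0.58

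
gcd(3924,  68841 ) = 9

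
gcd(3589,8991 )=37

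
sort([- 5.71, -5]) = [ - 5.71,-5 ] 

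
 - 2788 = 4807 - 7595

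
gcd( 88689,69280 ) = 1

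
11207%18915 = 11207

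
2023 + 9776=11799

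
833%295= 243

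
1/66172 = 1/66172  =  0.00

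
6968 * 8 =55744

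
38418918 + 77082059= 115500977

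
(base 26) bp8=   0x1f9e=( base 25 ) CNJ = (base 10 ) 8094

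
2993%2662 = 331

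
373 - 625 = - 252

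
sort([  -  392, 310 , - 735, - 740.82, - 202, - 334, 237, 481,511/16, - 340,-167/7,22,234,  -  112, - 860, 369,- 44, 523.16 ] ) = [ - 860,-740.82,  -  735, - 392 , - 340 , - 334, - 202,- 112,-44 , -167/7, 22, 511/16, 234,  237, 310,369,481, 523.16 ] 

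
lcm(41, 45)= 1845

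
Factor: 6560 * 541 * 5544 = 19675434240 =2^8 * 3^2 * 5^1*7^1 *11^1*41^1*541^1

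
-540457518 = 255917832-796375350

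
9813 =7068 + 2745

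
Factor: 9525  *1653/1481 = 15744825/1481=3^2 * 5^2 * 19^1*29^1 * 127^1 * 1481^( - 1 ) 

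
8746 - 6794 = 1952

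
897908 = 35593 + 862315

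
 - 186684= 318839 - 505523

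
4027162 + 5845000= 9872162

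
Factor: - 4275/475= - 9=- 3^2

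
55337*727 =40229999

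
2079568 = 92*22604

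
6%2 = 0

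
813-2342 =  - 1529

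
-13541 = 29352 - 42893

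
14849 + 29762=44611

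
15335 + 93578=108913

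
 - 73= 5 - 78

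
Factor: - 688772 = - 2^2*7^1* 17^1*1447^1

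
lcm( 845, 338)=1690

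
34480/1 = 34480 = 34480.00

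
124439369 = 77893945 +46545424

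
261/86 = 261/86 = 3.03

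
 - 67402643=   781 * ( - 86303 )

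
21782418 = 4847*4494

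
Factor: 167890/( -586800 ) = - 2^( - 3 )* 3^( - 2)*5^ ( - 1) * 103^1 = -103/360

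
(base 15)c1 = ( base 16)B5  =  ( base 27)6j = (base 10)181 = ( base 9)221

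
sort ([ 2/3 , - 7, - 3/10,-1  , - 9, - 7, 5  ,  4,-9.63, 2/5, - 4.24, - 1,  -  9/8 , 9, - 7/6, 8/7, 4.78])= [ - 9.63, -9,-7, - 7, - 4.24, - 7/6, - 9/8,  -  1, - 1, - 3/10,2/5, 2/3,8/7, 4,4.78,5,  9 ]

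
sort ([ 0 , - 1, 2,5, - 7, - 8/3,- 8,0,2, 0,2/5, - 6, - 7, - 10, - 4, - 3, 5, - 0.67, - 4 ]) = [ - 10,-8, - 7, - 7, - 6,-4, - 4, - 3, - 8/3, - 1,-0.67,0,  0,0, 2/5,2, 2,5,5 ]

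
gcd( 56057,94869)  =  1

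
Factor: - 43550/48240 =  - 65/72= - 2^ (-3)*3^ ( - 2)*5^1*13^1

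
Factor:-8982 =-2^1*3^2*499^1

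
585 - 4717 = - 4132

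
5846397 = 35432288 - 29585891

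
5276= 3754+1522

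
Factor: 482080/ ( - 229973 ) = -2^5*5^1*23^1*131^1*151^( - 1)* 1523^( - 1 ) 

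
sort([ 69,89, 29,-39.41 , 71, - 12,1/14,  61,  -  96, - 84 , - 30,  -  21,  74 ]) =[  -  96, - 84, - 39.41, - 30,  -  21 , - 12,  1/14, 29, 61, 69,  71,74, 89]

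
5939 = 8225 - 2286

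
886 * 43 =38098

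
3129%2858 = 271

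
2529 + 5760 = 8289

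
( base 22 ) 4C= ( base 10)100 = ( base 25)40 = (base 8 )144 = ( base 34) 2W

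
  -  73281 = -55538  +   - 17743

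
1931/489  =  1931/489 = 3.95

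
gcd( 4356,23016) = 12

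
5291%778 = 623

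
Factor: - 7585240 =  - 2^3*5^1*13^1*29^1*503^1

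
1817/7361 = 1817/7361 = 0.25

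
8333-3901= 4432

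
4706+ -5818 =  - 1112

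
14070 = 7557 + 6513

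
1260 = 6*210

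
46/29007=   46/29007 =0.00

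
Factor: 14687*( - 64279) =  - 19^1*773^1*64279^1 = - 944065673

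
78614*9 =707526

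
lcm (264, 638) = 7656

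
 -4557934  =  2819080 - 7377014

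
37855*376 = 14233480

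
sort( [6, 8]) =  [6,8 ]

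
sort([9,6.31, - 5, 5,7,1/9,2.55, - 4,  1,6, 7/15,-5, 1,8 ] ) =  [  -  5,-5, - 4 , 1/9, 7/15, 1, 1,2.55, 5,6,6.31,  7,8,9]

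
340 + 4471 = 4811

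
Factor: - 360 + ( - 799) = - 19^1*61^1  =  - 1159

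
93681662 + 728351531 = 822033193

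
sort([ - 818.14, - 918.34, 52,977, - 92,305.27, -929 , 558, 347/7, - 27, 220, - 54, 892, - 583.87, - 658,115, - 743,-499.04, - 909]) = [ - 929,  -  918.34, - 909, - 818.14 ,-743, - 658, - 583.87, - 499.04, - 92, - 54, - 27, 347/7, 52, 115, 220,305.27,558, 892 , 977] 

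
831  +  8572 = 9403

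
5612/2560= 2 + 123/640 = 2.19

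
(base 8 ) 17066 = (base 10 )7734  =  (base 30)8ho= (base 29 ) 95K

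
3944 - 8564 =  - 4620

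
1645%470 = 235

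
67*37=2479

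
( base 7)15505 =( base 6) 32114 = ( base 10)4366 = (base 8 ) 10416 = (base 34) 3qe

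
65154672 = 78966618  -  13811946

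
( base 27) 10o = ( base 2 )1011110001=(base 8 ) 1361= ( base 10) 753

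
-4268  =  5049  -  9317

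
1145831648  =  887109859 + 258721789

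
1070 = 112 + 958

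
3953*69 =272757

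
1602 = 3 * 534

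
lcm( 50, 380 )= 1900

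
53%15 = 8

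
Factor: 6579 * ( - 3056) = - 20105424 = - 2^4*3^2*17^1*43^1*191^1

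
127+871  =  998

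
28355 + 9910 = 38265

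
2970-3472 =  - 502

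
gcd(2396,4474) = 2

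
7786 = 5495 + 2291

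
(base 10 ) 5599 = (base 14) 207d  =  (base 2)1010111011111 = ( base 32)5EV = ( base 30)66J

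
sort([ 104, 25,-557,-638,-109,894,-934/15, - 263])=[- 638, -557,-263, - 109,  -  934/15,25, 104, 894 ]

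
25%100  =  25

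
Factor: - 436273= - 436273^1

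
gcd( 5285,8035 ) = 5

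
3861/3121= 3861/3121 = 1.24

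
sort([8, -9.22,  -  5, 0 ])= [  -  9.22,  -  5, 0, 8 ] 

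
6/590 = 3/295 = 0.01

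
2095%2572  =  2095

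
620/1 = 620 = 620.00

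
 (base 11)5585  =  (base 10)7353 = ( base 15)22A3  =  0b1110010111001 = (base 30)853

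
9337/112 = 83 + 41/112 = 83.37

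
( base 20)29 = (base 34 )1f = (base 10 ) 49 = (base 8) 61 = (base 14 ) 37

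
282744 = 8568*33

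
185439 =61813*3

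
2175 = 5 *435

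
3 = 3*1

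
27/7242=9/2414  =  0.00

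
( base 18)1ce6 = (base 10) 9978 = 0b10011011111010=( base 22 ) KDC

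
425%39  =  35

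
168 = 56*3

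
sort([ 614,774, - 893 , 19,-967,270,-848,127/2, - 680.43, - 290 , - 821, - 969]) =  [ - 969 , - 967,  -  893, - 848, - 821,-680.43, - 290, 19 , 127/2,  270 , 614,774] 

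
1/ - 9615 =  - 1 + 9614/9615 = -  0.00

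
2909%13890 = 2909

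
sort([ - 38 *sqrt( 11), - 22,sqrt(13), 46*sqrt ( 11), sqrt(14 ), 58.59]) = [ - 38 * sqrt(11) , - 22 , sqrt(13), sqrt(14),58.59, 46*sqrt( 11 )]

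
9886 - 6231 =3655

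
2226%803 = 620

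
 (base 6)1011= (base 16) df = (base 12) 167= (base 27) 87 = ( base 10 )223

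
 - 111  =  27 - 138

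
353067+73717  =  426784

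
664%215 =19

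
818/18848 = 409/9424 =0.04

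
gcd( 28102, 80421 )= 1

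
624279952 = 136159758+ 488120194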